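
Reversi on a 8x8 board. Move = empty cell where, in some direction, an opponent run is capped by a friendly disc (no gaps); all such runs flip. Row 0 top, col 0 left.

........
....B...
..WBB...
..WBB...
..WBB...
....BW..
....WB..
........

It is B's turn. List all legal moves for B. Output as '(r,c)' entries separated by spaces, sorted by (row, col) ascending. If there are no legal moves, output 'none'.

(1,1): flips 1 -> legal
(1,2): no bracket -> illegal
(1,3): no bracket -> illegal
(2,1): flips 2 -> legal
(3,1): flips 1 -> legal
(4,1): flips 2 -> legal
(4,5): flips 1 -> legal
(4,6): no bracket -> illegal
(5,1): flips 1 -> legal
(5,2): no bracket -> illegal
(5,3): no bracket -> illegal
(5,6): flips 1 -> legal
(6,3): flips 1 -> legal
(6,6): flips 1 -> legal
(7,3): no bracket -> illegal
(7,4): flips 1 -> legal
(7,5): no bracket -> illegal

Answer: (1,1) (2,1) (3,1) (4,1) (4,5) (5,1) (5,6) (6,3) (6,6) (7,4)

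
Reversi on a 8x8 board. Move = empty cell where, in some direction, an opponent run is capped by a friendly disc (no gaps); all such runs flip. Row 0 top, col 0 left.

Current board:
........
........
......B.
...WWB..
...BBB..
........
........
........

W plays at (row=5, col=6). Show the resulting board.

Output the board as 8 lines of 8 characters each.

Place W at (5,6); scan 8 dirs for brackets.
Dir NW: opp run (4,5) capped by W -> flip
Dir N: first cell '.' (not opp) -> no flip
Dir NE: first cell '.' (not opp) -> no flip
Dir W: first cell '.' (not opp) -> no flip
Dir E: first cell '.' (not opp) -> no flip
Dir SW: first cell '.' (not opp) -> no flip
Dir S: first cell '.' (not opp) -> no flip
Dir SE: first cell '.' (not opp) -> no flip
All flips: (4,5)

Answer: ........
........
......B.
...WWB..
...BBW..
......W.
........
........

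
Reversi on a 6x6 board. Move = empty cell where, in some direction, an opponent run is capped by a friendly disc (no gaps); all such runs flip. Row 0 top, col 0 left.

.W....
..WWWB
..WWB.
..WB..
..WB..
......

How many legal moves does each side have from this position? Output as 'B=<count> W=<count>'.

-- B to move --
(0,0): no bracket -> illegal
(0,2): flips 1 -> legal
(0,3): flips 2 -> legal
(0,4): flips 1 -> legal
(0,5): no bracket -> illegal
(1,0): no bracket -> illegal
(1,1): flips 4 -> legal
(2,1): flips 3 -> legal
(2,5): no bracket -> illegal
(3,1): flips 1 -> legal
(3,4): no bracket -> illegal
(4,1): flips 1 -> legal
(5,1): flips 1 -> legal
(5,2): no bracket -> illegal
(5,3): no bracket -> illegal
B mobility = 8
-- W to move --
(0,4): no bracket -> illegal
(0,5): no bracket -> illegal
(2,5): flips 1 -> legal
(3,4): flips 2 -> legal
(3,5): flips 1 -> legal
(4,4): flips 2 -> legal
(5,2): no bracket -> illegal
(5,3): flips 2 -> legal
(5,4): flips 1 -> legal
W mobility = 6

Answer: B=8 W=6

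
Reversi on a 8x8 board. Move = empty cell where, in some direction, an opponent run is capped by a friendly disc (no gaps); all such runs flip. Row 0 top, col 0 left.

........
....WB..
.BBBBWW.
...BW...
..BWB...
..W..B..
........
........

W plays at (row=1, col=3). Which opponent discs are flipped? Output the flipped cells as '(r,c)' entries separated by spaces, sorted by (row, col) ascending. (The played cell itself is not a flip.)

Answer: (2,3) (3,3)

Derivation:
Dir NW: first cell '.' (not opp) -> no flip
Dir N: first cell '.' (not opp) -> no flip
Dir NE: first cell '.' (not opp) -> no flip
Dir W: first cell '.' (not opp) -> no flip
Dir E: first cell 'W' (not opp) -> no flip
Dir SW: opp run (2,2), next='.' -> no flip
Dir S: opp run (2,3) (3,3) capped by W -> flip
Dir SE: opp run (2,4), next='.' -> no flip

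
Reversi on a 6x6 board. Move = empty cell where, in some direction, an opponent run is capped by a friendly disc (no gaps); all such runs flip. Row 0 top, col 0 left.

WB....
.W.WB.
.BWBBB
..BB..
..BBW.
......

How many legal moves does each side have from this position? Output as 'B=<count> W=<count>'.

-- B to move --
(0,2): flips 1 -> legal
(0,3): flips 1 -> legal
(0,4): no bracket -> illegal
(1,0): no bracket -> illegal
(1,2): flips 2 -> legal
(2,0): no bracket -> illegal
(3,1): no bracket -> illegal
(3,4): no bracket -> illegal
(3,5): no bracket -> illegal
(4,5): flips 1 -> legal
(5,3): no bracket -> illegal
(5,4): no bracket -> illegal
(5,5): flips 1 -> legal
B mobility = 5
-- W to move --
(0,2): flips 1 -> legal
(0,3): no bracket -> illegal
(0,4): no bracket -> illegal
(0,5): no bracket -> illegal
(1,0): no bracket -> illegal
(1,2): no bracket -> illegal
(1,5): flips 1 -> legal
(2,0): flips 1 -> legal
(3,0): no bracket -> illegal
(3,1): flips 1 -> legal
(3,4): no bracket -> illegal
(3,5): flips 1 -> legal
(4,1): flips 2 -> legal
(5,1): no bracket -> illegal
(5,2): flips 2 -> legal
(5,3): flips 3 -> legal
(5,4): no bracket -> illegal
W mobility = 8

Answer: B=5 W=8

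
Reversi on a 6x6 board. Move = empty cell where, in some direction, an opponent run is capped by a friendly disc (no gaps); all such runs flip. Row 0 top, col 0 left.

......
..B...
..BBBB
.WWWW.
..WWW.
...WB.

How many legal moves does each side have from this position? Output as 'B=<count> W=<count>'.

Answer: B=7 W=7

Derivation:
-- B to move --
(2,0): no bracket -> illegal
(2,1): flips 2 -> legal
(3,0): no bracket -> illegal
(3,5): no bracket -> illegal
(4,0): flips 1 -> legal
(4,1): flips 1 -> legal
(4,5): flips 1 -> legal
(5,1): flips 2 -> legal
(5,2): flips 5 -> legal
(5,5): flips 2 -> legal
B mobility = 7
-- W to move --
(0,1): flips 2 -> legal
(0,2): flips 2 -> legal
(0,3): no bracket -> illegal
(1,1): flips 1 -> legal
(1,3): flips 2 -> legal
(1,4): flips 2 -> legal
(1,5): flips 1 -> legal
(2,1): no bracket -> illegal
(3,5): no bracket -> illegal
(4,5): no bracket -> illegal
(5,5): flips 1 -> legal
W mobility = 7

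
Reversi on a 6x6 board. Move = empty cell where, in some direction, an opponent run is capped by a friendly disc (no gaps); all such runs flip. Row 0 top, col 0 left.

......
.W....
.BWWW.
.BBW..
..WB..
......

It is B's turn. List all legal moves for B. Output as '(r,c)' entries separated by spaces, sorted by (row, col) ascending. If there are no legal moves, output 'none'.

Answer: (0,1) (1,2) (1,3) (1,4) (2,5) (3,4) (4,1) (5,2) (5,3)

Derivation:
(0,0): no bracket -> illegal
(0,1): flips 1 -> legal
(0,2): no bracket -> illegal
(1,0): no bracket -> illegal
(1,2): flips 1 -> legal
(1,3): flips 3 -> legal
(1,4): flips 1 -> legal
(1,5): no bracket -> illegal
(2,0): no bracket -> illegal
(2,5): flips 3 -> legal
(3,4): flips 1 -> legal
(3,5): no bracket -> illegal
(4,1): flips 1 -> legal
(4,4): no bracket -> illegal
(5,1): no bracket -> illegal
(5,2): flips 1 -> legal
(5,3): flips 1 -> legal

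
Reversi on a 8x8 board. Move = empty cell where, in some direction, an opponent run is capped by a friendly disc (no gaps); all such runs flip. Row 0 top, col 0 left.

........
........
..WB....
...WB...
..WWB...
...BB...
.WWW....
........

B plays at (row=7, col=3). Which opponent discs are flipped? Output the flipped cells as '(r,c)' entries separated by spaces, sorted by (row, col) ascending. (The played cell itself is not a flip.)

Dir NW: opp run (6,2), next='.' -> no flip
Dir N: opp run (6,3) capped by B -> flip
Dir NE: first cell '.' (not opp) -> no flip
Dir W: first cell '.' (not opp) -> no flip
Dir E: first cell '.' (not opp) -> no flip
Dir SW: edge -> no flip
Dir S: edge -> no flip
Dir SE: edge -> no flip

Answer: (6,3)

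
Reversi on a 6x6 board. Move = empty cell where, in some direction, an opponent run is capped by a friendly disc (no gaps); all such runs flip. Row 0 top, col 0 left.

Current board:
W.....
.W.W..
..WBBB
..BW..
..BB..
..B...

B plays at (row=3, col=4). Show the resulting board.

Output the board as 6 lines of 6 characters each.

Place B at (3,4); scan 8 dirs for brackets.
Dir NW: first cell 'B' (not opp) -> no flip
Dir N: first cell 'B' (not opp) -> no flip
Dir NE: first cell 'B' (not opp) -> no flip
Dir W: opp run (3,3) capped by B -> flip
Dir E: first cell '.' (not opp) -> no flip
Dir SW: first cell 'B' (not opp) -> no flip
Dir S: first cell '.' (not opp) -> no flip
Dir SE: first cell '.' (not opp) -> no flip
All flips: (3,3)

Answer: W.....
.W.W..
..WBBB
..BBB.
..BB..
..B...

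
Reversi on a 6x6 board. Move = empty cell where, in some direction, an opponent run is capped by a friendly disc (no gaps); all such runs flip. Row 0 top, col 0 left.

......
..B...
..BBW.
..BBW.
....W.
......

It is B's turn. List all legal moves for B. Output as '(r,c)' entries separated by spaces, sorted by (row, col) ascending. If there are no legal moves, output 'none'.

Answer: (1,5) (2,5) (3,5) (4,5) (5,5)

Derivation:
(1,3): no bracket -> illegal
(1,4): no bracket -> illegal
(1,5): flips 1 -> legal
(2,5): flips 1 -> legal
(3,5): flips 1 -> legal
(4,3): no bracket -> illegal
(4,5): flips 1 -> legal
(5,3): no bracket -> illegal
(5,4): no bracket -> illegal
(5,5): flips 1 -> legal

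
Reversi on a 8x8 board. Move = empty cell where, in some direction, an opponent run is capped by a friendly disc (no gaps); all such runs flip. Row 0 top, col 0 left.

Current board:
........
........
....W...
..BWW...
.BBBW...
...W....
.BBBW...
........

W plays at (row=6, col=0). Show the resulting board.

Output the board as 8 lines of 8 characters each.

Answer: ........
........
....W...
..BWW...
.BBBW...
...W....
WWWWW...
........

Derivation:
Place W at (6,0); scan 8 dirs for brackets.
Dir NW: edge -> no flip
Dir N: first cell '.' (not opp) -> no flip
Dir NE: first cell '.' (not opp) -> no flip
Dir W: edge -> no flip
Dir E: opp run (6,1) (6,2) (6,3) capped by W -> flip
Dir SW: edge -> no flip
Dir S: first cell '.' (not opp) -> no flip
Dir SE: first cell '.' (not opp) -> no flip
All flips: (6,1) (6,2) (6,3)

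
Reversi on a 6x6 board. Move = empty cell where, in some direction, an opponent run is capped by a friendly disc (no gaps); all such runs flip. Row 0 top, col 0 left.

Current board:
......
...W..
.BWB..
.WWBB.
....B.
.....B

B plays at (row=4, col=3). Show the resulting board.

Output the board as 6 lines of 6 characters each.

Answer: ......
...W..
.BWB..
.WBBB.
...BB.
.....B

Derivation:
Place B at (4,3); scan 8 dirs for brackets.
Dir NW: opp run (3,2) capped by B -> flip
Dir N: first cell 'B' (not opp) -> no flip
Dir NE: first cell 'B' (not opp) -> no flip
Dir W: first cell '.' (not opp) -> no flip
Dir E: first cell 'B' (not opp) -> no flip
Dir SW: first cell '.' (not opp) -> no flip
Dir S: first cell '.' (not opp) -> no flip
Dir SE: first cell '.' (not opp) -> no flip
All flips: (3,2)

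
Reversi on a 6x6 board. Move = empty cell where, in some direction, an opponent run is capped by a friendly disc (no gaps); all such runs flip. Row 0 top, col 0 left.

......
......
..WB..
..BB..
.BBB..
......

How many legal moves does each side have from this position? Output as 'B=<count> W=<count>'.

-- B to move --
(1,1): flips 1 -> legal
(1,2): flips 1 -> legal
(1,3): no bracket -> illegal
(2,1): flips 1 -> legal
(3,1): no bracket -> illegal
B mobility = 3
-- W to move --
(1,2): no bracket -> illegal
(1,3): no bracket -> illegal
(1,4): no bracket -> illegal
(2,1): no bracket -> illegal
(2,4): flips 1 -> legal
(3,0): no bracket -> illegal
(3,1): no bracket -> illegal
(3,4): no bracket -> illegal
(4,0): no bracket -> illegal
(4,4): flips 1 -> legal
(5,0): no bracket -> illegal
(5,1): no bracket -> illegal
(5,2): flips 2 -> legal
(5,3): no bracket -> illegal
(5,4): no bracket -> illegal
W mobility = 3

Answer: B=3 W=3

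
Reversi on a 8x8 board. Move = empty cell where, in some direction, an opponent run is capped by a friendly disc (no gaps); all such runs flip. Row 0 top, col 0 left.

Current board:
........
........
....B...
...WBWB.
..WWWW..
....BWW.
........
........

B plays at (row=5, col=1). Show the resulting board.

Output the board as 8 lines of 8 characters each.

Answer: ........
........
....B...
...BBWB.
..BWWW..
.B..BWW.
........
........

Derivation:
Place B at (5,1); scan 8 dirs for brackets.
Dir NW: first cell '.' (not opp) -> no flip
Dir N: first cell '.' (not opp) -> no flip
Dir NE: opp run (4,2) (3,3) capped by B -> flip
Dir W: first cell '.' (not opp) -> no flip
Dir E: first cell '.' (not opp) -> no flip
Dir SW: first cell '.' (not opp) -> no flip
Dir S: first cell '.' (not opp) -> no flip
Dir SE: first cell '.' (not opp) -> no flip
All flips: (3,3) (4,2)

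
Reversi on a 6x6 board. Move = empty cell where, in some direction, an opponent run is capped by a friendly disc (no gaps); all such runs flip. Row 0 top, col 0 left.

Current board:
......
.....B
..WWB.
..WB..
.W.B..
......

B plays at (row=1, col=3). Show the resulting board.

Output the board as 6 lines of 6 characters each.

Place B at (1,3); scan 8 dirs for brackets.
Dir NW: first cell '.' (not opp) -> no flip
Dir N: first cell '.' (not opp) -> no flip
Dir NE: first cell '.' (not opp) -> no flip
Dir W: first cell '.' (not opp) -> no flip
Dir E: first cell '.' (not opp) -> no flip
Dir SW: opp run (2,2), next='.' -> no flip
Dir S: opp run (2,3) capped by B -> flip
Dir SE: first cell 'B' (not opp) -> no flip
All flips: (2,3)

Answer: ......
...B.B
..WBB.
..WB..
.W.B..
......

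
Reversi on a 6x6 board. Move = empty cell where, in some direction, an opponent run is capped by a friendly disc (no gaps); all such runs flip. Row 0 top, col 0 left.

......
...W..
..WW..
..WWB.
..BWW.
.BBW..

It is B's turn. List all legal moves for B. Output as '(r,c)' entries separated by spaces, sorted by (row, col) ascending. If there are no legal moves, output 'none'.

(0,2): no bracket -> illegal
(0,3): no bracket -> illegal
(0,4): no bracket -> illegal
(1,1): no bracket -> illegal
(1,2): flips 3 -> legal
(1,4): no bracket -> illegal
(2,1): no bracket -> illegal
(2,4): flips 1 -> legal
(3,1): flips 2 -> legal
(3,5): no bracket -> illegal
(4,1): no bracket -> illegal
(4,5): flips 2 -> legal
(5,4): flips 2 -> legal
(5,5): no bracket -> illegal

Answer: (1,2) (2,4) (3,1) (4,5) (5,4)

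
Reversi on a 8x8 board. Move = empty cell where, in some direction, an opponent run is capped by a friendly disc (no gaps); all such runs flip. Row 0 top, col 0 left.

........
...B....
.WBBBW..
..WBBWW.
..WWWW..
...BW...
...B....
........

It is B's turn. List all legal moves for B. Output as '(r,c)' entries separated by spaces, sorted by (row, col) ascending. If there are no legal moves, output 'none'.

Answer: (1,6) (2,0) (2,6) (2,7) (3,1) (3,7) (4,1) (4,6) (5,1) (5,2) (5,5) (5,6) (6,4)

Derivation:
(1,0): no bracket -> illegal
(1,1): no bracket -> illegal
(1,2): no bracket -> illegal
(1,4): no bracket -> illegal
(1,5): no bracket -> illegal
(1,6): flips 1 -> legal
(2,0): flips 1 -> legal
(2,6): flips 3 -> legal
(2,7): flips 3 -> legal
(3,0): no bracket -> illegal
(3,1): flips 2 -> legal
(3,7): flips 2 -> legal
(4,1): flips 1 -> legal
(4,6): flips 1 -> legal
(4,7): no bracket -> illegal
(5,1): flips 1 -> legal
(5,2): flips 3 -> legal
(5,5): flips 2 -> legal
(5,6): flips 1 -> legal
(6,4): flips 2 -> legal
(6,5): no bracket -> illegal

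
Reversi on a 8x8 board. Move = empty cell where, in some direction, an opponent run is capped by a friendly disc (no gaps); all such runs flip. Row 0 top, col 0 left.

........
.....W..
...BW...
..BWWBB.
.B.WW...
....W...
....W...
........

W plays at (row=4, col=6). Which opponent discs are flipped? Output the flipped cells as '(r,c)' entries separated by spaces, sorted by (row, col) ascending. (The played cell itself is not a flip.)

Answer: (3,5)

Derivation:
Dir NW: opp run (3,5) capped by W -> flip
Dir N: opp run (3,6), next='.' -> no flip
Dir NE: first cell '.' (not opp) -> no flip
Dir W: first cell '.' (not opp) -> no flip
Dir E: first cell '.' (not opp) -> no flip
Dir SW: first cell '.' (not opp) -> no flip
Dir S: first cell '.' (not opp) -> no flip
Dir SE: first cell '.' (not opp) -> no flip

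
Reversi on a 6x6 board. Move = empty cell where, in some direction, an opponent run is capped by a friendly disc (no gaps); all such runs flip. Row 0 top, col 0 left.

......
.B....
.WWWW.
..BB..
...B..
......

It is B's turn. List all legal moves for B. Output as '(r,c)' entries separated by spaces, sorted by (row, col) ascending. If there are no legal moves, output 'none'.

(1,0): flips 1 -> legal
(1,2): flips 1 -> legal
(1,3): flips 1 -> legal
(1,4): flips 1 -> legal
(1,5): flips 1 -> legal
(2,0): no bracket -> illegal
(2,5): no bracket -> illegal
(3,0): no bracket -> illegal
(3,1): flips 1 -> legal
(3,4): no bracket -> illegal
(3,5): no bracket -> illegal

Answer: (1,0) (1,2) (1,3) (1,4) (1,5) (3,1)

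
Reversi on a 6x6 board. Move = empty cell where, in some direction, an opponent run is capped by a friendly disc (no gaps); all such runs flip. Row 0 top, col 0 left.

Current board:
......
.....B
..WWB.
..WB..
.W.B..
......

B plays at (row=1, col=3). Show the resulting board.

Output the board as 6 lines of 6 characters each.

Place B at (1,3); scan 8 dirs for brackets.
Dir NW: first cell '.' (not opp) -> no flip
Dir N: first cell '.' (not opp) -> no flip
Dir NE: first cell '.' (not opp) -> no flip
Dir W: first cell '.' (not opp) -> no flip
Dir E: first cell '.' (not opp) -> no flip
Dir SW: opp run (2,2), next='.' -> no flip
Dir S: opp run (2,3) capped by B -> flip
Dir SE: first cell 'B' (not opp) -> no flip
All flips: (2,3)

Answer: ......
...B.B
..WBB.
..WB..
.W.B..
......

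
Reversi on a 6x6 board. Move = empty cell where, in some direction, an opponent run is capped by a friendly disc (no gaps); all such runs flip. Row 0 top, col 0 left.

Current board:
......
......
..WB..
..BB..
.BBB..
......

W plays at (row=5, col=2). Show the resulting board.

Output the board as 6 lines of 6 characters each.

Answer: ......
......
..WB..
..WB..
.BWB..
..W...

Derivation:
Place W at (5,2); scan 8 dirs for brackets.
Dir NW: opp run (4,1), next='.' -> no flip
Dir N: opp run (4,2) (3,2) capped by W -> flip
Dir NE: opp run (4,3), next='.' -> no flip
Dir W: first cell '.' (not opp) -> no flip
Dir E: first cell '.' (not opp) -> no flip
Dir SW: edge -> no flip
Dir S: edge -> no flip
Dir SE: edge -> no flip
All flips: (3,2) (4,2)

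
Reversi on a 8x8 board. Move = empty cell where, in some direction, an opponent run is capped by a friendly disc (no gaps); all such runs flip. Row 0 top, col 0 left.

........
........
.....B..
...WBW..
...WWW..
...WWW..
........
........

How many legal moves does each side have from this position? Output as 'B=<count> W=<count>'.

Answer: B=6 W=4

Derivation:
-- B to move --
(2,2): no bracket -> illegal
(2,3): no bracket -> illegal
(2,4): no bracket -> illegal
(2,6): no bracket -> illegal
(3,2): flips 1 -> legal
(3,6): flips 1 -> legal
(4,2): no bracket -> illegal
(4,6): no bracket -> illegal
(5,2): flips 1 -> legal
(5,6): flips 1 -> legal
(6,2): no bracket -> illegal
(6,3): no bracket -> illegal
(6,4): flips 2 -> legal
(6,5): flips 3 -> legal
(6,6): no bracket -> illegal
B mobility = 6
-- W to move --
(1,4): no bracket -> illegal
(1,5): flips 1 -> legal
(1,6): flips 2 -> legal
(2,3): flips 1 -> legal
(2,4): flips 1 -> legal
(2,6): no bracket -> illegal
(3,6): no bracket -> illegal
W mobility = 4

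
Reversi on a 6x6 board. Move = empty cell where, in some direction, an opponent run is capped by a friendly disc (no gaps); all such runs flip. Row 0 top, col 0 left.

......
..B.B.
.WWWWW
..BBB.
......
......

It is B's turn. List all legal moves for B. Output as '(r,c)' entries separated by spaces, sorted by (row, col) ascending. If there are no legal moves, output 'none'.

Answer: (1,0) (1,1) (1,3) (1,5) (3,0)

Derivation:
(1,0): flips 1 -> legal
(1,1): flips 1 -> legal
(1,3): flips 1 -> legal
(1,5): flips 1 -> legal
(2,0): no bracket -> illegal
(3,0): flips 1 -> legal
(3,1): no bracket -> illegal
(3,5): no bracket -> illegal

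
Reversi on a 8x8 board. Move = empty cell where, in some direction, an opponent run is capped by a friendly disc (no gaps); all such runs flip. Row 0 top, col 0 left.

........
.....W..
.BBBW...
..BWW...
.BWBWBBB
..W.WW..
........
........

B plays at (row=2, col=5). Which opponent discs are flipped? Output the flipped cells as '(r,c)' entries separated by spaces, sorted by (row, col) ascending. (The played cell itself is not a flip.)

Answer: (2,4) (3,4)

Derivation:
Dir NW: first cell '.' (not opp) -> no flip
Dir N: opp run (1,5), next='.' -> no flip
Dir NE: first cell '.' (not opp) -> no flip
Dir W: opp run (2,4) capped by B -> flip
Dir E: first cell '.' (not opp) -> no flip
Dir SW: opp run (3,4) capped by B -> flip
Dir S: first cell '.' (not opp) -> no flip
Dir SE: first cell '.' (not opp) -> no flip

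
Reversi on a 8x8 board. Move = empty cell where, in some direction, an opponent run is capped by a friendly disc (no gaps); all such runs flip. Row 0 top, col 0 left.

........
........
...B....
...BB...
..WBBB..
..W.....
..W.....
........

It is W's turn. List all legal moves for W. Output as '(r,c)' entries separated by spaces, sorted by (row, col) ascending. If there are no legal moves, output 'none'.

(1,2): no bracket -> illegal
(1,3): no bracket -> illegal
(1,4): no bracket -> illegal
(2,2): no bracket -> illegal
(2,4): flips 1 -> legal
(2,5): flips 2 -> legal
(3,2): no bracket -> illegal
(3,5): no bracket -> illegal
(3,6): no bracket -> illegal
(4,6): flips 3 -> legal
(5,3): no bracket -> illegal
(5,4): no bracket -> illegal
(5,5): no bracket -> illegal
(5,6): no bracket -> illegal

Answer: (2,4) (2,5) (4,6)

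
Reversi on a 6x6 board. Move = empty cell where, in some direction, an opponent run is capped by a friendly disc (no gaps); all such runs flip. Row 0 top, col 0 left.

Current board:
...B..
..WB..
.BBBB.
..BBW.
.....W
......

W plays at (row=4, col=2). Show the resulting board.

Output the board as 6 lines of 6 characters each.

Answer: ...B..
..WB..
.BWBB.
..WBW.
..W..W
......

Derivation:
Place W at (4,2); scan 8 dirs for brackets.
Dir NW: first cell '.' (not opp) -> no flip
Dir N: opp run (3,2) (2,2) capped by W -> flip
Dir NE: opp run (3,3) (2,4), next='.' -> no flip
Dir W: first cell '.' (not opp) -> no flip
Dir E: first cell '.' (not opp) -> no flip
Dir SW: first cell '.' (not opp) -> no flip
Dir S: first cell '.' (not opp) -> no flip
Dir SE: first cell '.' (not opp) -> no flip
All flips: (2,2) (3,2)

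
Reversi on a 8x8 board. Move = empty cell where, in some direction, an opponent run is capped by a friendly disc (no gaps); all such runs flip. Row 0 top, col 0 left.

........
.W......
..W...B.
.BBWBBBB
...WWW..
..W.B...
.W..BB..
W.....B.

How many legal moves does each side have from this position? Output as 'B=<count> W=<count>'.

-- B to move --
(0,0): no bracket -> illegal
(0,1): no bracket -> illegal
(0,2): no bracket -> illegal
(1,0): no bracket -> illegal
(1,2): flips 1 -> legal
(1,3): flips 1 -> legal
(2,0): no bracket -> illegal
(2,1): no bracket -> illegal
(2,3): no bracket -> illegal
(2,4): no bracket -> illegal
(4,1): no bracket -> illegal
(4,2): no bracket -> illegal
(4,6): no bracket -> illegal
(5,0): no bracket -> illegal
(5,1): no bracket -> illegal
(5,3): flips 1 -> legal
(5,5): flips 1 -> legal
(5,6): flips 1 -> legal
(6,0): no bracket -> illegal
(6,2): no bracket -> illegal
(6,3): no bracket -> illegal
(7,1): no bracket -> illegal
(7,2): no bracket -> illegal
B mobility = 5
-- W to move --
(1,5): no bracket -> illegal
(1,6): no bracket -> illegal
(1,7): flips 2 -> legal
(2,0): no bracket -> illegal
(2,1): flips 1 -> legal
(2,3): flips 1 -> legal
(2,4): flips 1 -> legal
(2,5): flips 2 -> legal
(2,7): flips 1 -> legal
(3,0): flips 2 -> legal
(4,0): flips 1 -> legal
(4,1): no bracket -> illegal
(4,2): flips 1 -> legal
(4,6): no bracket -> illegal
(4,7): no bracket -> illegal
(5,3): no bracket -> illegal
(5,5): no bracket -> illegal
(5,6): no bracket -> illegal
(6,3): flips 1 -> legal
(6,6): no bracket -> illegal
(6,7): no bracket -> illegal
(7,3): no bracket -> illegal
(7,4): flips 2 -> legal
(7,5): no bracket -> illegal
(7,7): no bracket -> illegal
W mobility = 11

Answer: B=5 W=11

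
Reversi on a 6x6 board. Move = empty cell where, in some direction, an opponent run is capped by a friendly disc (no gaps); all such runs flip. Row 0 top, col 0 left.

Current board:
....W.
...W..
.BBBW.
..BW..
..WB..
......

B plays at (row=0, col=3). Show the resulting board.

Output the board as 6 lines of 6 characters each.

Answer: ...BW.
...B..
.BBBW.
..BW..
..WB..
......

Derivation:
Place B at (0,3); scan 8 dirs for brackets.
Dir NW: edge -> no flip
Dir N: edge -> no flip
Dir NE: edge -> no flip
Dir W: first cell '.' (not opp) -> no flip
Dir E: opp run (0,4), next='.' -> no flip
Dir SW: first cell '.' (not opp) -> no flip
Dir S: opp run (1,3) capped by B -> flip
Dir SE: first cell '.' (not opp) -> no flip
All flips: (1,3)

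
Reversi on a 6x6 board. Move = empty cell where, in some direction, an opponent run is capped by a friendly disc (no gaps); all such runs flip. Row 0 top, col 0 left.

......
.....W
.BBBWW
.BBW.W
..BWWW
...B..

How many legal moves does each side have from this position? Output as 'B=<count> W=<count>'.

Answer: B=3 W=7

Derivation:
-- B to move --
(0,4): no bracket -> illegal
(0,5): no bracket -> illegal
(1,3): no bracket -> illegal
(1,4): no bracket -> illegal
(3,4): flips 1 -> legal
(5,2): no bracket -> illegal
(5,4): flips 1 -> legal
(5,5): flips 2 -> legal
B mobility = 3
-- W to move --
(1,0): flips 2 -> legal
(1,1): flips 1 -> legal
(1,2): no bracket -> illegal
(1,3): flips 1 -> legal
(1,4): no bracket -> illegal
(2,0): flips 3 -> legal
(3,0): flips 2 -> legal
(3,4): no bracket -> illegal
(4,0): no bracket -> illegal
(4,1): flips 1 -> legal
(5,1): flips 1 -> legal
(5,2): no bracket -> illegal
(5,4): no bracket -> illegal
W mobility = 7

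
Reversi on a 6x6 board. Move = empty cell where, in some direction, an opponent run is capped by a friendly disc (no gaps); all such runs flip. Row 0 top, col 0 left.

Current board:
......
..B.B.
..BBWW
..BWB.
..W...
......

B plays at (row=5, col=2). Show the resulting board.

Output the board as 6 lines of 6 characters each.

Answer: ......
..B.B.
..BBWW
..BWB.
..B...
..B...

Derivation:
Place B at (5,2); scan 8 dirs for brackets.
Dir NW: first cell '.' (not opp) -> no flip
Dir N: opp run (4,2) capped by B -> flip
Dir NE: first cell '.' (not opp) -> no flip
Dir W: first cell '.' (not opp) -> no flip
Dir E: first cell '.' (not opp) -> no flip
Dir SW: edge -> no flip
Dir S: edge -> no flip
Dir SE: edge -> no flip
All flips: (4,2)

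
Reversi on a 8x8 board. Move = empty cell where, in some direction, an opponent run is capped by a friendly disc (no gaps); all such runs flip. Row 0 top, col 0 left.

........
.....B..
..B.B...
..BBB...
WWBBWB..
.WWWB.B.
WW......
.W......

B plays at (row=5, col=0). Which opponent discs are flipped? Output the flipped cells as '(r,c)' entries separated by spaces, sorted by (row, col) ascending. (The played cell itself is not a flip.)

Dir NW: edge -> no flip
Dir N: opp run (4,0), next='.' -> no flip
Dir NE: opp run (4,1) capped by B -> flip
Dir W: edge -> no flip
Dir E: opp run (5,1) (5,2) (5,3) capped by B -> flip
Dir SW: edge -> no flip
Dir S: opp run (6,0), next='.' -> no flip
Dir SE: opp run (6,1), next='.' -> no flip

Answer: (4,1) (5,1) (5,2) (5,3)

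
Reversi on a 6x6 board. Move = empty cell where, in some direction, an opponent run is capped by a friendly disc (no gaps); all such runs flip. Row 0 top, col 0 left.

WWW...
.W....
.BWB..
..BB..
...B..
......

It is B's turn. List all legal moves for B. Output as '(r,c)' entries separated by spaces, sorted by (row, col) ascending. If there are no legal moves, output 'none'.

Answer: (1,2)

Derivation:
(0,3): no bracket -> illegal
(1,0): no bracket -> illegal
(1,2): flips 1 -> legal
(1,3): no bracket -> illegal
(2,0): no bracket -> illegal
(3,1): no bracket -> illegal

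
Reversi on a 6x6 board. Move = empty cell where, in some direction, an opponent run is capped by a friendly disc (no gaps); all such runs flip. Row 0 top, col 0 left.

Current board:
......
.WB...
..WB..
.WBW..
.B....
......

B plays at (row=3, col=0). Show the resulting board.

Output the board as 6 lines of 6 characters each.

Place B at (3,0); scan 8 dirs for brackets.
Dir NW: edge -> no flip
Dir N: first cell '.' (not opp) -> no flip
Dir NE: first cell '.' (not opp) -> no flip
Dir W: edge -> no flip
Dir E: opp run (3,1) capped by B -> flip
Dir SW: edge -> no flip
Dir S: first cell '.' (not opp) -> no flip
Dir SE: first cell 'B' (not opp) -> no flip
All flips: (3,1)

Answer: ......
.WB...
..WB..
BBBW..
.B....
......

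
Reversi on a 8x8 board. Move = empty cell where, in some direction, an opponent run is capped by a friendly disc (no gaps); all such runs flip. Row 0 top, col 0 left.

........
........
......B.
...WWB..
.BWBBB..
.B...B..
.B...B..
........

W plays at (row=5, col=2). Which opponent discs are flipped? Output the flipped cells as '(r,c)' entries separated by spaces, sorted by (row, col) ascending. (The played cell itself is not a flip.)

Dir NW: opp run (4,1), next='.' -> no flip
Dir N: first cell 'W' (not opp) -> no flip
Dir NE: opp run (4,3) capped by W -> flip
Dir W: opp run (5,1), next='.' -> no flip
Dir E: first cell '.' (not opp) -> no flip
Dir SW: opp run (6,1), next='.' -> no flip
Dir S: first cell '.' (not opp) -> no flip
Dir SE: first cell '.' (not opp) -> no flip

Answer: (4,3)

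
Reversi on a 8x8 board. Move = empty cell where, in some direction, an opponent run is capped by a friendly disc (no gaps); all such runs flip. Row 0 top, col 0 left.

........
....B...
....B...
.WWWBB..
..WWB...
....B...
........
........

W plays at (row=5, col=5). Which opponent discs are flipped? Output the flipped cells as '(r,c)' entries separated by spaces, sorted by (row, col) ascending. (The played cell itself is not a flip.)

Answer: (4,4)

Derivation:
Dir NW: opp run (4,4) capped by W -> flip
Dir N: first cell '.' (not opp) -> no flip
Dir NE: first cell '.' (not opp) -> no flip
Dir W: opp run (5,4), next='.' -> no flip
Dir E: first cell '.' (not opp) -> no flip
Dir SW: first cell '.' (not opp) -> no flip
Dir S: first cell '.' (not opp) -> no flip
Dir SE: first cell '.' (not opp) -> no flip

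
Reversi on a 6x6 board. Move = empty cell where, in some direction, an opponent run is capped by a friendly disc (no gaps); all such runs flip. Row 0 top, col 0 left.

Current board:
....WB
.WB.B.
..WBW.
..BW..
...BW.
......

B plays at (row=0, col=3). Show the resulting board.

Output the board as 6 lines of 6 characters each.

Answer: ...BBB
.WB.B.
..WBW.
..BW..
...BW.
......

Derivation:
Place B at (0,3); scan 8 dirs for brackets.
Dir NW: edge -> no flip
Dir N: edge -> no flip
Dir NE: edge -> no flip
Dir W: first cell '.' (not opp) -> no flip
Dir E: opp run (0,4) capped by B -> flip
Dir SW: first cell 'B' (not opp) -> no flip
Dir S: first cell '.' (not opp) -> no flip
Dir SE: first cell 'B' (not opp) -> no flip
All flips: (0,4)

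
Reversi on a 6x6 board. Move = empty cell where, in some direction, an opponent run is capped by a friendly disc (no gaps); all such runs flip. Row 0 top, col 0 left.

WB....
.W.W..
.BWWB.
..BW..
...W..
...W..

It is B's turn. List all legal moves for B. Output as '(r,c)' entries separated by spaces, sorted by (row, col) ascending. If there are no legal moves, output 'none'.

(0,2): flips 1 -> legal
(0,3): no bracket -> illegal
(0,4): no bracket -> illegal
(1,0): no bracket -> illegal
(1,2): flips 1 -> legal
(1,4): flips 1 -> legal
(2,0): no bracket -> illegal
(3,1): no bracket -> illegal
(3,4): flips 1 -> legal
(4,2): flips 1 -> legal
(4,4): no bracket -> illegal
(5,2): no bracket -> illegal
(5,4): flips 1 -> legal

Answer: (0,2) (1,2) (1,4) (3,4) (4,2) (5,4)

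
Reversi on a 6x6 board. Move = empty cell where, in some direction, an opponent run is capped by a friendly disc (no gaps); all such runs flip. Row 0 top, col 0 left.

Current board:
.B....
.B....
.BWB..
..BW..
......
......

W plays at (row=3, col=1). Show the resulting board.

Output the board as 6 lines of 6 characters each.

Answer: .B....
.B....
.BWB..
.WWW..
......
......

Derivation:
Place W at (3,1); scan 8 dirs for brackets.
Dir NW: first cell '.' (not opp) -> no flip
Dir N: opp run (2,1) (1,1) (0,1), next=edge -> no flip
Dir NE: first cell 'W' (not opp) -> no flip
Dir W: first cell '.' (not opp) -> no flip
Dir E: opp run (3,2) capped by W -> flip
Dir SW: first cell '.' (not opp) -> no flip
Dir S: first cell '.' (not opp) -> no flip
Dir SE: first cell '.' (not opp) -> no flip
All flips: (3,2)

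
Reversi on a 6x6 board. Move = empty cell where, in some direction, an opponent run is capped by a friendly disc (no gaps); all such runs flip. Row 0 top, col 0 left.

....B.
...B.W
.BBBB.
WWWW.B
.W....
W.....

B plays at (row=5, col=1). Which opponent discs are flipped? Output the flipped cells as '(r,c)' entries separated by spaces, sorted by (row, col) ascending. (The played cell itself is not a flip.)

Dir NW: first cell '.' (not opp) -> no flip
Dir N: opp run (4,1) (3,1) capped by B -> flip
Dir NE: first cell '.' (not opp) -> no flip
Dir W: opp run (5,0), next=edge -> no flip
Dir E: first cell '.' (not opp) -> no flip
Dir SW: edge -> no flip
Dir S: edge -> no flip
Dir SE: edge -> no flip

Answer: (3,1) (4,1)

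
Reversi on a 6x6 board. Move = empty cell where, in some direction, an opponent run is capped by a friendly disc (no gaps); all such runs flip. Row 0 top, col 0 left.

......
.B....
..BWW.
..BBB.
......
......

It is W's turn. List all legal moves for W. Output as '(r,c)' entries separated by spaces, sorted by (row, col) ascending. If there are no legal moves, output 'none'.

(0,0): no bracket -> illegal
(0,1): no bracket -> illegal
(0,2): no bracket -> illegal
(1,0): no bracket -> illegal
(1,2): no bracket -> illegal
(1,3): no bracket -> illegal
(2,0): no bracket -> illegal
(2,1): flips 1 -> legal
(2,5): no bracket -> illegal
(3,1): no bracket -> illegal
(3,5): no bracket -> illegal
(4,1): flips 1 -> legal
(4,2): flips 1 -> legal
(4,3): flips 1 -> legal
(4,4): flips 1 -> legal
(4,5): flips 1 -> legal

Answer: (2,1) (4,1) (4,2) (4,3) (4,4) (4,5)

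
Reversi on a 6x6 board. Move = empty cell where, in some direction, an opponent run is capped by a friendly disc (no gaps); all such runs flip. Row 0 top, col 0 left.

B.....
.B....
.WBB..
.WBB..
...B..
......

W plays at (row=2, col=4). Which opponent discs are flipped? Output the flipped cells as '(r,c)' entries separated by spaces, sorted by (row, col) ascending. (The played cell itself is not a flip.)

Answer: (2,2) (2,3)

Derivation:
Dir NW: first cell '.' (not opp) -> no flip
Dir N: first cell '.' (not opp) -> no flip
Dir NE: first cell '.' (not opp) -> no flip
Dir W: opp run (2,3) (2,2) capped by W -> flip
Dir E: first cell '.' (not opp) -> no flip
Dir SW: opp run (3,3), next='.' -> no flip
Dir S: first cell '.' (not opp) -> no flip
Dir SE: first cell '.' (not opp) -> no flip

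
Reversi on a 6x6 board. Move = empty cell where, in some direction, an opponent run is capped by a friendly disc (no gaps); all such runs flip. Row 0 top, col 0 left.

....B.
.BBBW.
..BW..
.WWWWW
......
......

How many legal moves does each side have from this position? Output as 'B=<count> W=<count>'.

-- B to move --
(0,3): no bracket -> illegal
(0,5): no bracket -> illegal
(1,5): flips 1 -> legal
(2,0): no bracket -> illegal
(2,1): no bracket -> illegal
(2,4): flips 2 -> legal
(2,5): no bracket -> illegal
(3,0): no bracket -> illegal
(4,0): flips 1 -> legal
(4,1): no bracket -> illegal
(4,2): flips 1 -> legal
(4,3): flips 2 -> legal
(4,4): flips 1 -> legal
(4,5): flips 2 -> legal
B mobility = 7
-- W to move --
(0,0): flips 2 -> legal
(0,1): flips 1 -> legal
(0,2): flips 2 -> legal
(0,3): flips 1 -> legal
(0,5): no bracket -> illegal
(1,0): flips 3 -> legal
(1,5): no bracket -> illegal
(2,0): no bracket -> illegal
(2,1): flips 1 -> legal
(2,4): no bracket -> illegal
W mobility = 6

Answer: B=7 W=6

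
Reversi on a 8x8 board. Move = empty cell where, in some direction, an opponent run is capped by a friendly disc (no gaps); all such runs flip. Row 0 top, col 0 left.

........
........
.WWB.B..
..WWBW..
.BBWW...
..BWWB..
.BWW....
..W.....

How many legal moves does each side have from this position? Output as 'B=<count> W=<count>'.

-- B to move --
(1,0): no bracket -> illegal
(1,1): flips 3 -> legal
(1,2): flips 2 -> legal
(1,3): no bracket -> illegal
(2,0): flips 2 -> legal
(2,4): flips 1 -> legal
(2,6): no bracket -> illegal
(3,0): no bracket -> illegal
(3,1): flips 2 -> legal
(3,6): flips 1 -> legal
(4,5): flips 3 -> legal
(4,6): no bracket -> illegal
(5,1): no bracket -> illegal
(6,4): flips 5 -> legal
(6,5): no bracket -> illegal
(7,1): no bracket -> illegal
(7,3): flips 4 -> legal
(7,4): flips 1 -> legal
B mobility = 10
-- W to move --
(1,2): no bracket -> illegal
(1,3): flips 1 -> legal
(1,4): flips 1 -> legal
(1,5): flips 1 -> legal
(1,6): flips 2 -> legal
(2,4): flips 2 -> legal
(2,6): no bracket -> illegal
(3,0): flips 2 -> legal
(3,1): flips 1 -> legal
(3,6): no bracket -> illegal
(4,0): flips 2 -> legal
(4,5): no bracket -> illegal
(4,6): no bracket -> illegal
(5,0): flips 2 -> legal
(5,1): flips 2 -> legal
(5,6): flips 1 -> legal
(6,0): flips 1 -> legal
(6,4): no bracket -> illegal
(6,5): no bracket -> illegal
(6,6): flips 1 -> legal
(7,0): flips 2 -> legal
(7,1): no bracket -> illegal
W mobility = 14

Answer: B=10 W=14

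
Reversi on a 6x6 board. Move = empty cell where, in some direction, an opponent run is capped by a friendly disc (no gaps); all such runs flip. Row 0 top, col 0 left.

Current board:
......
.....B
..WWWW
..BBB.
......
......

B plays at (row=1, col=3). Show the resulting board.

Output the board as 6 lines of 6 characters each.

Answer: ......
...B.B
..WBWW
..BBB.
......
......

Derivation:
Place B at (1,3); scan 8 dirs for brackets.
Dir NW: first cell '.' (not opp) -> no flip
Dir N: first cell '.' (not opp) -> no flip
Dir NE: first cell '.' (not opp) -> no flip
Dir W: first cell '.' (not opp) -> no flip
Dir E: first cell '.' (not opp) -> no flip
Dir SW: opp run (2,2), next='.' -> no flip
Dir S: opp run (2,3) capped by B -> flip
Dir SE: opp run (2,4), next='.' -> no flip
All flips: (2,3)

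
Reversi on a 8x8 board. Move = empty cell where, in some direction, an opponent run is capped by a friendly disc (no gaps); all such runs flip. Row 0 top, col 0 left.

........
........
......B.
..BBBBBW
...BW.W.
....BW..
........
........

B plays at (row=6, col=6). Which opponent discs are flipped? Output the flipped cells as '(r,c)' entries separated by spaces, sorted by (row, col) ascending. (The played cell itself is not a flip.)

Dir NW: opp run (5,5) (4,4) capped by B -> flip
Dir N: first cell '.' (not opp) -> no flip
Dir NE: first cell '.' (not opp) -> no flip
Dir W: first cell '.' (not opp) -> no flip
Dir E: first cell '.' (not opp) -> no flip
Dir SW: first cell '.' (not opp) -> no flip
Dir S: first cell '.' (not opp) -> no flip
Dir SE: first cell '.' (not opp) -> no flip

Answer: (4,4) (5,5)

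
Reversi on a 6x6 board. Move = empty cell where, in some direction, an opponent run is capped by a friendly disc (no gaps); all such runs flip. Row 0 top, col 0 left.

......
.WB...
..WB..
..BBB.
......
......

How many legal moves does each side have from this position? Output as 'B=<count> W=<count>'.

Answer: B=3 W=5

Derivation:
-- B to move --
(0,0): flips 2 -> legal
(0,1): no bracket -> illegal
(0,2): no bracket -> illegal
(1,0): flips 1 -> legal
(1,3): no bracket -> illegal
(2,0): no bracket -> illegal
(2,1): flips 1 -> legal
(3,1): no bracket -> illegal
B mobility = 3
-- W to move --
(0,1): no bracket -> illegal
(0,2): flips 1 -> legal
(0,3): no bracket -> illegal
(1,3): flips 1 -> legal
(1,4): no bracket -> illegal
(2,1): no bracket -> illegal
(2,4): flips 1 -> legal
(2,5): no bracket -> illegal
(3,1): no bracket -> illegal
(3,5): no bracket -> illegal
(4,1): no bracket -> illegal
(4,2): flips 1 -> legal
(4,3): no bracket -> illegal
(4,4): flips 1 -> legal
(4,5): no bracket -> illegal
W mobility = 5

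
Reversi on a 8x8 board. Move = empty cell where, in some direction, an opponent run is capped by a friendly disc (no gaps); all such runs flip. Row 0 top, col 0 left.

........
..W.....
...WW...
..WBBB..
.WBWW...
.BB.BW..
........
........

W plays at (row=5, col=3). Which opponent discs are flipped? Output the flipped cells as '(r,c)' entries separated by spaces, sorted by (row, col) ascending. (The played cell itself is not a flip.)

Answer: (5,4)

Derivation:
Dir NW: opp run (4,2), next='.' -> no flip
Dir N: first cell 'W' (not opp) -> no flip
Dir NE: first cell 'W' (not opp) -> no flip
Dir W: opp run (5,2) (5,1), next='.' -> no flip
Dir E: opp run (5,4) capped by W -> flip
Dir SW: first cell '.' (not opp) -> no flip
Dir S: first cell '.' (not opp) -> no flip
Dir SE: first cell '.' (not opp) -> no flip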